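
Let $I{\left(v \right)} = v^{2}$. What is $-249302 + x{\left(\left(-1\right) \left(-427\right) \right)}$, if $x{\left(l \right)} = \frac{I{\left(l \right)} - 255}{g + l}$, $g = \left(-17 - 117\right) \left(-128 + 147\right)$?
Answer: $- \frac{528453012}{2119} \approx -2.4939 \cdot 10^{5}$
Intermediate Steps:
$g = -2546$ ($g = \left(-134\right) 19 = -2546$)
$x{\left(l \right)} = \frac{-255 + l^{2}}{-2546 + l}$ ($x{\left(l \right)} = \frac{l^{2} - 255}{-2546 + l} = \frac{-255 + l^{2}}{-2546 + l}$)
$-249302 + x{\left(\left(-1\right) \left(-427\right) \right)} = -249302 + \frac{-255 + \left(\left(-1\right) \left(-427\right)\right)^{2}}{-2546 - -427} = -249302 + \frac{-255 + 427^{2}}{-2546 + 427} = -249302 + \frac{-255 + 182329}{-2119} = -249302 - \frac{182074}{2119} = - \frac{528453012}{2119}$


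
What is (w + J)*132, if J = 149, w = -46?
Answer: 13596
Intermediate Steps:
(w + J)*132 = (-46 + 149)*132 = 103*132 = 13596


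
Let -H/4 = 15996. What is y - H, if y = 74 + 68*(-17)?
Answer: 62902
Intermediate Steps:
H = -63984 (H = -4*15996 = -63984)
y = -1082 (y = 74 - 1156 = -1082)
y - H = -1082 - 1*(-63984) = -1082 + 63984 = 62902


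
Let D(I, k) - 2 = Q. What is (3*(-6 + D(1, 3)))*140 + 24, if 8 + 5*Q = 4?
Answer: -1992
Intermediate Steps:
Q = -⅘ (Q = -8/5 + (⅕)*4 = -8/5 + ⅘ = -⅘ ≈ -0.80000)
D(I, k) = 6/5 (D(I, k) = 2 - ⅘ = 6/5)
(3*(-6 + D(1, 3)))*140 + 24 = (3*(-6 + 6/5))*140 + 24 = (3*(-24/5))*140 + 24 = -72/5*140 + 24 = -2016 + 24 = -1992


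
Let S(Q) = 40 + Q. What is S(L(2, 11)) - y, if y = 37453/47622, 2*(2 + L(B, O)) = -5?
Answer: 826564/23811 ≈ 34.714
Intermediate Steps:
L(B, O) = -9/2 (L(B, O) = -2 + (½)*(-5) = -2 - 5/2 = -9/2)
y = 37453/47622 (y = 37453*(1/47622) = 37453/47622 ≈ 0.78646)
S(L(2, 11)) - y = (40 - 9/2) - 1*37453/47622 = 71/2 - 37453/47622 = 826564/23811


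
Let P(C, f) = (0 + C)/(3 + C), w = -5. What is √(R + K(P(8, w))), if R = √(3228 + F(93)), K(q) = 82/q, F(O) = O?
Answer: √(451 + 36*√41)/2 ≈ 13.053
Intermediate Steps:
P(C, f) = C/(3 + C)
R = 9*√41 (R = √(3228 + 93) = √3321 = 9*√41 ≈ 57.628)
√(R + K(P(8, w))) = √(9*√41 + 82/((8/(3 + 8)))) = √(9*√41 + 82/((8/11))) = √(9*√41 + 82/((8*(1/11)))) = √(9*√41 + 82/(8/11)) = √(9*√41 + 82*(11/8)) = √(9*√41 + 451/4) = √(451/4 + 9*√41)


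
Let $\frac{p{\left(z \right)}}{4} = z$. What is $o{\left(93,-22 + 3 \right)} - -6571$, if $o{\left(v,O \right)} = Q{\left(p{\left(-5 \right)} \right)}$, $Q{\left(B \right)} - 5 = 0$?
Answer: $6576$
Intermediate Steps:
$p{\left(z \right)} = 4 z$
$Q{\left(B \right)} = 5$ ($Q{\left(B \right)} = 5 + 0 = 5$)
$o{\left(v,O \right)} = 5$
$o{\left(93,-22 + 3 \right)} - -6571 = 5 - -6571 = 5 + 6571 = 6576$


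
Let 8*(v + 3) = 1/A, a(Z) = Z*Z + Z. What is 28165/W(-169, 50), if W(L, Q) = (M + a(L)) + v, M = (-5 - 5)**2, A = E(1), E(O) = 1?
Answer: 225320/227913 ≈ 0.98862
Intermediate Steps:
A = 1
a(Z) = Z + Z**2 (a(Z) = Z**2 + Z = Z + Z**2)
M = 100 (M = (-10)**2 = 100)
v = -23/8 (v = -3 + (1/8)/1 = -3 + (1/8)*1 = -3 + 1/8 = -23/8 ≈ -2.8750)
W(L, Q) = 777/8 + L*(1 + L) (W(L, Q) = (100 + L*(1 + L)) - 23/8 = 777/8 + L*(1 + L))
28165/W(-169, 50) = 28165/(777/8 - 169 + (-169)**2) = 28165/(777/8 - 169 + 28561) = 28165/(227913/8) = 28165*(8/227913) = 225320/227913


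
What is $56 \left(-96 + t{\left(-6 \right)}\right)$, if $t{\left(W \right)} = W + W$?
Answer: $-6048$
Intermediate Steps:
$t{\left(W \right)} = 2 W$
$56 \left(-96 + t{\left(-6 \right)}\right) = 56 \left(-96 + 2 \left(-6\right)\right) = 56 \left(-96 - 12\right) = 56 \left(-108\right) = -6048$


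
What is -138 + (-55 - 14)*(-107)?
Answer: 7245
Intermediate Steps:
-138 + (-55 - 14)*(-107) = -138 - 69*(-107) = -138 + 7383 = 7245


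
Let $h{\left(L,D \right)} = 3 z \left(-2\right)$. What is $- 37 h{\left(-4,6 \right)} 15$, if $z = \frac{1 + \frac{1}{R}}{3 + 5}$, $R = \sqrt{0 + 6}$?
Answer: $\frac{1665}{4} + \frac{555 \sqrt{6}}{8} \approx 586.18$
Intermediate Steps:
$R = \sqrt{6} \approx 2.4495$
$z = \frac{1}{8} + \frac{\sqrt{6}}{48}$ ($z = \frac{1 + \frac{1}{\sqrt{6}}}{3 + 5} = \frac{1 + \frac{\sqrt{6}}{6}}{8} = \left(1 + \frac{\sqrt{6}}{6}\right) \frac{1}{8} = \frac{1}{8} + \frac{\sqrt{6}}{48} \approx 0.17603$)
$h{\left(L,D \right)} = - \frac{3}{4} - \frac{\sqrt{6}}{8}$ ($h{\left(L,D \right)} = 3 \left(\frac{1}{8} + \frac{\sqrt{6}}{48}\right) \left(-2\right) = \left(\frac{3}{8} + \frac{\sqrt{6}}{16}\right) \left(-2\right) = - \frac{3}{4} - \frac{\sqrt{6}}{8}$)
$- 37 h{\left(-4,6 \right)} 15 = - 37 \left(- \frac{3}{4} - \frac{\sqrt{6}}{8}\right) 15 = \left(\frac{111}{4} + \frac{37 \sqrt{6}}{8}\right) 15 = \frac{1665}{4} + \frac{555 \sqrt{6}}{8}$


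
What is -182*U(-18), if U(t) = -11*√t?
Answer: 6006*I*√2 ≈ 8493.8*I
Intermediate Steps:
-182*U(-18) = -(-2002)*√(-18) = -(-2002)*3*I*√2 = -(-6006)*I*√2 = 6006*I*√2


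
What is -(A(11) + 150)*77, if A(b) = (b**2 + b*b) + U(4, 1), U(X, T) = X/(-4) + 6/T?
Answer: -30569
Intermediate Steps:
U(X, T) = 6/T - X/4 (U(X, T) = X*(-1/4) + 6/T = -X/4 + 6/T = 6/T - X/4)
A(b) = 5 + 2*b**2 (A(b) = (b**2 + b*b) + (6/1 - 1/4*4) = (b**2 + b**2) + (6*1 - 1) = 2*b**2 + (6 - 1) = 2*b**2 + 5 = 5 + 2*b**2)
-(A(11) + 150)*77 = -((5 + 2*11**2) + 150)*77 = -((5 + 2*121) + 150)*77 = -((5 + 242) + 150)*77 = -(247 + 150)*77 = -397*77 = -1*30569 = -30569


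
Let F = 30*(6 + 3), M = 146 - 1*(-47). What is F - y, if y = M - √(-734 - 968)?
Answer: 77 + I*√1702 ≈ 77.0 + 41.255*I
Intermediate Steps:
M = 193 (M = 146 + 47 = 193)
F = 270 (F = 30*9 = 270)
y = 193 - I*√1702 (y = 193 - √(-734 - 968) = 193 - √(-1702) = 193 - I*√1702 ≈ 193.0 - 41.255*I)
F - y = 270 - (193 - I*√1702) = 270 + (-193 + I*√1702) = 77 + I*√1702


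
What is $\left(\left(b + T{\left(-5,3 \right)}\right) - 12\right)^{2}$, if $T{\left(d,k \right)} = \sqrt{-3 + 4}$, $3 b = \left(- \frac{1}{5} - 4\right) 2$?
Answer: $\frac{4761}{25} \approx 190.44$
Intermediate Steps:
$b = - \frac{14}{5}$ ($b = \frac{\left(- \frac{1}{5} - 4\right) 2}{3} = \frac{\left(- \frac{21}{5}\right) 2}{3} = \frac{1}{3} \left(- \frac{42}{5}\right) = - \frac{14}{5} \approx -2.8$)
$T{\left(d,k \right)} = 1$ ($T{\left(d,k \right)} = \sqrt{1} = 1$)
$\left(\left(b + T{\left(-5,3 \right)}\right) - 12\right)^{2} = \left(\left(- \frac{14}{5} + 1\right) - 12\right)^{2} = \left(- \frac{9}{5} - 12\right)^{2} = \left(- \frac{69}{5}\right)^{2} = \frac{4761}{25}$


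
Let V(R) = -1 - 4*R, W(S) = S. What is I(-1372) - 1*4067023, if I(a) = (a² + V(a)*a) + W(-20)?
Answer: -9712823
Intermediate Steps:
I(a) = -20 + a² + a*(-1 - 4*a) (I(a) = (a² + (-1 - 4*a)*a) - 20 = (a² + a*(-1 - 4*a)) - 20 = -20 + a² + a*(-1 - 4*a))
I(-1372) - 1*4067023 = (-20 - 1*(-1372) - 3*(-1372)²) - 1*4067023 = (-20 + 1372 - 3*1882384) - 4067023 = (-20 + 1372 - 5647152) - 4067023 = -5645800 - 4067023 = -9712823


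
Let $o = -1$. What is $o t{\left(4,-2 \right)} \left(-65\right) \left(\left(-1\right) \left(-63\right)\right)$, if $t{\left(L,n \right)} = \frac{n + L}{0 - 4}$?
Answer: $- \frac{4095}{2} \approx -2047.5$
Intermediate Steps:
$t{\left(L,n \right)} = - \frac{L}{4} - \frac{n}{4}$ ($t{\left(L,n \right)} = \frac{L + n}{-4} = \left(L + n\right) \left(- \frac{1}{4}\right) = - \frac{L}{4} - \frac{n}{4}$)
$o t{\left(4,-2 \right)} \left(-65\right) \left(\left(-1\right) \left(-63\right)\right) = - (\left(- \frac{1}{4}\right) 4 - - \frac{1}{2}) \left(-65\right) \left(\left(-1\right) \left(-63\right)\right) = - (-1 + \frac{1}{2}) \left(-65\right) 63 = \left(-1\right) \left(- \frac{1}{2}\right) \left(-65\right) 63 = \frac{1}{2} \left(-65\right) 63 = \left(- \frac{65}{2}\right) 63 = - \frac{4095}{2}$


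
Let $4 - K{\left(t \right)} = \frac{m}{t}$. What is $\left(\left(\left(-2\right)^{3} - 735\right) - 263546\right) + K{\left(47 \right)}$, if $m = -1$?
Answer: $- \frac{12421394}{47} \approx -2.6429 \cdot 10^{5}$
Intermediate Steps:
$K{\left(t \right)} = 4 + \frac{1}{t}$ ($K{\left(t \right)} = 4 - - \frac{1}{t} = 4 + \frac{1}{t}$)
$\left(\left(\left(-2\right)^{3} - 735\right) - 263546\right) + K{\left(47 \right)} = \left(\left(\left(-2\right)^{3} - 735\right) - 263546\right) + \left(4 + \frac{1}{47}\right) = \left(\left(-8 - 735\right) - 263546\right) + \left(4 + \frac{1}{47}\right) = \left(-743 - 263546\right) + \frac{189}{47} = -264289 + \frac{189}{47} = - \frac{12421394}{47}$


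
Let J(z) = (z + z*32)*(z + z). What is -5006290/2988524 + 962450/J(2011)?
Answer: -30303693215185/18128929001106 ≈ -1.6716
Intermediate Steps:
J(z) = 66*z**2 (J(z) = (z + 32*z)*(2*z) = (33*z)*(2*z) = 66*z**2)
-5006290/2988524 + 962450/J(2011) = -5006290/2988524 + 962450/((66*2011**2)) = -5006290*1/2988524 + 962450/((66*4044121)) = -2503145/1494262 + 962450/266911986 = -2503145/1494262 + 962450*(1/266911986) = -2503145/1494262 + 481225/133455993 = -30303693215185/18128929001106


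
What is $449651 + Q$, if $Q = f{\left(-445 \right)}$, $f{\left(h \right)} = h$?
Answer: $449206$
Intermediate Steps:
$Q = -445$
$449651 + Q = 449651 - 445 = 449206$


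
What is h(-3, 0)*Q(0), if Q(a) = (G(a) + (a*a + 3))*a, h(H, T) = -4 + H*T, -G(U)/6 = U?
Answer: 0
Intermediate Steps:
G(U) = -6*U
Q(a) = a*(3 + a**2 - 6*a) (Q(a) = (-6*a + (a*a + 3))*a = (-6*a + (a**2 + 3))*a = (-6*a + (3 + a**2))*a = (3 + a**2 - 6*a)*a = a*(3 + a**2 - 6*a))
h(-3, 0)*Q(0) = (-4 - 3*0)*(0*(3 + 0**2 - 6*0)) = (-4 + 0)*(0*(3 + 0 + 0)) = -0*3 = -4*0 = 0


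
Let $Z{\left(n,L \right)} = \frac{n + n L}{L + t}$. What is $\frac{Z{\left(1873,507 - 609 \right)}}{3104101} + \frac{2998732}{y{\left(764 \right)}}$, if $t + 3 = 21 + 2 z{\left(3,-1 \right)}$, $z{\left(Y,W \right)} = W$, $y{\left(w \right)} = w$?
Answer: $\frac{200129926630581}{50987963026} \approx 3925.0$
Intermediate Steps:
$t = 16$ ($t = -3 + \left(21 + 2 \left(-1\right)\right) = -3 + \left(21 - 2\right) = -3 + 19 = 16$)
$Z{\left(n,L \right)} = \frac{n + L n}{16 + L}$ ($Z{\left(n,L \right)} = \frac{n + n L}{L + 16} = \frac{n + L n}{16 + L}$)
$\frac{Z{\left(1873,507 - 609 \right)}}{3104101} + \frac{2998732}{y{\left(764 \right)}} = \frac{1873 \frac{1}{16 + \left(507 - 609\right)} \left(1 + \left(507 - 609\right)\right)}{3104101} + \frac{2998732}{764} = \frac{1873 \left(1 + \left(507 - 609\right)\right)}{16 + \left(507 - 609\right)} \frac{1}{3104101} + 2998732 \cdot \frac{1}{764} = \frac{1873 \left(1 - 102\right)}{16 - 102} \cdot \frac{1}{3104101} + \frac{749683}{191} = 1873 \frac{1}{-86} \left(-101\right) \frac{1}{3104101} + \frac{749683}{191} = 1873 \left(- \frac{1}{86}\right) \left(-101\right) \frac{1}{3104101} + \frac{749683}{191} = \frac{189173}{86} \cdot \frac{1}{3104101} + \frac{749683}{191} = \frac{189173}{266952686} + \frac{749683}{191} = \frac{200129926630581}{50987963026}$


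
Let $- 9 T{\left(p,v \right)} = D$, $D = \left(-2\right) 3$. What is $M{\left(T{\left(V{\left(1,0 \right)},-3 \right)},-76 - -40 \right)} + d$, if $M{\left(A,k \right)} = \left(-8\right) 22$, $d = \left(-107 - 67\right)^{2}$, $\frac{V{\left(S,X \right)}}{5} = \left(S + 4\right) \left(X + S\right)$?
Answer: $30100$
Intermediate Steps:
$D = -6$
$V{\left(S,X \right)} = 5 \left(4 + S\right) \left(S + X\right)$ ($V{\left(S,X \right)} = 5 \left(S + 4\right) \left(X + S\right) = 5 \left(4 + S\right) \left(S + X\right)$)
$T{\left(p,v \right)} = \frac{2}{3}$ ($T{\left(p,v \right)} = \left(- \frac{1}{9}\right) \left(-6\right) = \frac{2}{3}$)
$d = 30276$ ($d = \left(-174\right)^{2} = 30276$)
$M{\left(A,k \right)} = -176$
$M{\left(T{\left(V{\left(1,0 \right)},-3 \right)},-76 - -40 \right)} + d = -176 + 30276 = 30100$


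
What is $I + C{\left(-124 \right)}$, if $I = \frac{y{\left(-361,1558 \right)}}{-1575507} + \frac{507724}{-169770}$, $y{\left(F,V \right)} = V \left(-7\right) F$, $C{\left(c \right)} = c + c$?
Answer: $- \frac{275617181348}{1087291965} \approx -253.49$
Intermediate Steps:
$C{\left(c \right)} = 2 c$
$y{\left(F,V \right)} = - 7 F V$ ($y{\left(F,V \right)} = - 7 V F = - 7 F V$)
$I = - \frac{5968774028}{1087291965}$ ($I = \frac{\left(-7\right) \left(-361\right) 1558}{-1575507} + \frac{507724}{-169770} = 3937066 \left(- \frac{1}{1575507}\right) + 507724 \left(- \frac{1}{169770}\right) = - \frac{96026}{38427} - \frac{253862}{84885} = - \frac{5968774028}{1087291965} \approx -5.4896$)
$I + C{\left(-124 \right)} = - \frac{5968774028}{1087291965} + 2 \left(-124\right) = - \frac{5968774028}{1087291965} - 248 = - \frac{275617181348}{1087291965}$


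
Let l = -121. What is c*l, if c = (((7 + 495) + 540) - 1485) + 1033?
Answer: -71390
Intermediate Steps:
c = 590 (c = ((502 + 540) - 1485) + 1033 = (1042 - 1485) + 1033 = -443 + 1033 = 590)
c*l = 590*(-121) = -71390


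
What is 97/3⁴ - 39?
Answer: -3062/81 ≈ -37.802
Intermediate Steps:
97/3⁴ - 39 = 97/81 - 39 = -3062/81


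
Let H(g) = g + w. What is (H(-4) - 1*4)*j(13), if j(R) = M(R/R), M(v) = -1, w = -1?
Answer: 9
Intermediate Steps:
H(g) = -1 + g (H(g) = g - 1 = -1 + g)
j(R) = -1
(H(-4) - 1*4)*j(13) = ((-1 - 4) - 1*4)*(-1) = (-5 - 4)*(-1) = -9*(-1) = 9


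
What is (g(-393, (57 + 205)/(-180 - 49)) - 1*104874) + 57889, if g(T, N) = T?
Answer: -47378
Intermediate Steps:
(g(-393, (57 + 205)/(-180 - 49)) - 1*104874) + 57889 = (-393 - 1*104874) + 57889 = (-393 - 104874) + 57889 = -105267 + 57889 = -47378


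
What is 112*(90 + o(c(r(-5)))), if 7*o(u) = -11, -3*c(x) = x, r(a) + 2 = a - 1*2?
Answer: 9904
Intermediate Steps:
r(a) = -4 + a (r(a) = -2 + (a - 1*2) = -2 + (a - 2) = -2 + (-2 + a) = -4 + a)
c(x) = -x/3
o(u) = -11/7 (o(u) = (⅐)*(-11) = -11/7)
112*(90 + o(c(r(-5)))) = 112*(90 - 11/7) = 112*(619/7) = 9904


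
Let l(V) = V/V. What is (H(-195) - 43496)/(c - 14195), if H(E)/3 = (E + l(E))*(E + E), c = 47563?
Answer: 45871/8342 ≈ 5.4988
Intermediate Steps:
l(V) = 1
H(E) = 6*E*(1 + E) (H(E) = 3*((E + 1)*(E + E)) = 3*((1 + E)*(2*E)) = 3*(2*E*(1 + E)) = 6*E*(1 + E))
(H(-195) - 43496)/(c - 14195) = (6*(-195)*(1 - 195) - 43496)/(47563 - 14195) = (6*(-195)*(-194) - 43496)/33368 = (226980 - 43496)*(1/33368) = 183484*(1/33368) = 45871/8342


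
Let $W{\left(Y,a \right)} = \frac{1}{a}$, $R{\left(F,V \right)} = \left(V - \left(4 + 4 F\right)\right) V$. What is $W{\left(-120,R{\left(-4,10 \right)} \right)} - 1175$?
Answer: $- \frac{258499}{220} \approx -1175.0$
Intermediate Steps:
$R{\left(F,V \right)} = V \left(-4 + V - 4 F\right)$ ($R{\left(F,V \right)} = \left(V - \left(4 + 4 F\right)\right) V = \left(-4 + V - 4 F\right) V = V \left(-4 + V - 4 F\right)$)
$W{\left(-120,R{\left(-4,10 \right)} \right)} - 1175 = \frac{1}{10 \left(-4 + 10 - -16\right)} - 1175 = \frac{1}{10 \left(-4 + 10 + 16\right)} - 1175 = \frac{1}{10 \cdot 22} - 1175 = \frac{1}{220} - 1175 = - \frac{258499}{220}$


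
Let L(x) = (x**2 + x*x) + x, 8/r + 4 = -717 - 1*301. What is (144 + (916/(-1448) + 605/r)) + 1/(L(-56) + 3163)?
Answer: -523847696679/6790396 ≈ -77145.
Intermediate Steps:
r = -4/511 (r = 8/(-4 + (-717 - 1*301)) = 8/(-4 + (-717 - 301)) = 8/(-4 - 1018) = 8/(-1022) = 8*(-1/1022) = -4/511 ≈ -0.0078278)
L(x) = x + 2*x**2 (L(x) = (x**2 + x**2) + x = 2*x**2 + x = x + 2*x**2)
(144 + (916/(-1448) + 605/r)) + 1/(L(-56) + 3163) = (144 + (916/(-1448) + 605/(-4/511))) + 1/(-56*(1 + 2*(-56)) + 3163) = (144 + (916*(-1/1448) + 605*(-511/4))) + 1/(-56*(1 - 112) + 3163) = (144 + (-229/362 - 309155/4)) + 1/(-56*(-111) + 3163) = (144 - 55957513/724) + 1/(6216 + 3163) = -55853257/724 + 1/9379 = -523847696679/6790396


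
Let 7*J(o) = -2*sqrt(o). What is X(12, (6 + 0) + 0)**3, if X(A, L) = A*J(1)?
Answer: -13824/343 ≈ -40.303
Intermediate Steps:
J(o) = -2*sqrt(o)/7 (J(o) = (-2*sqrt(o))/7 = -2*sqrt(o)/7)
X(A, L) = -2*A/7 (X(A, L) = A*(-2*sqrt(1)/7) = A*(-2/7*1) = A*(-2/7) = -2*A/7)
X(12, (6 + 0) + 0)**3 = (-2/7*12)**3 = (-24/7)**3 = -13824/343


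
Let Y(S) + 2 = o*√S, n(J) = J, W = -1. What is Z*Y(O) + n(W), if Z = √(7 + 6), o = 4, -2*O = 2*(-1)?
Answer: -1 + 2*√13 ≈ 6.2111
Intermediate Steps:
O = 1 (O = -(-1) = -½*(-2) = 1)
Y(S) = -2 + 4*√S
Z = √13 ≈ 3.6056
Z*Y(O) + n(W) = √13*(-2 + 4*√1) - 1 = √13*(-2 + 4*1) - 1 = √13*(-2 + 4) - 1 = √13*2 - 1 = 2*√13 - 1 = -1 + 2*√13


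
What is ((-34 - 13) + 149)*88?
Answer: 8976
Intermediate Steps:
((-34 - 13) + 149)*88 = (-47 + 149)*88 = 102*88 = 8976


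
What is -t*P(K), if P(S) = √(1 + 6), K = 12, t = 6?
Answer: -6*√7 ≈ -15.875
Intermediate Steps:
P(S) = √7
-t*P(K) = -6*√7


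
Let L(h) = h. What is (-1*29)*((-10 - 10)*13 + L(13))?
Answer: 7163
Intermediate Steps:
(-1*29)*((-10 - 10)*13 + L(13)) = (-1*29)*((-10 - 10)*13 + 13) = -29*(-20*13 + 13) = -29*(-260 + 13) = -29*(-247) = 7163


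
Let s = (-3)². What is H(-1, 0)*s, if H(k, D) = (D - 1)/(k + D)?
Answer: 9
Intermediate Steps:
s = 9
H(k, D) = (-1 + D)/(D + k)
H(-1, 0)*s = ((-1 + 0)/(0 - 1))*9 = (-1/(-1))*9 = -1*(-1)*9 = 1*9 = 9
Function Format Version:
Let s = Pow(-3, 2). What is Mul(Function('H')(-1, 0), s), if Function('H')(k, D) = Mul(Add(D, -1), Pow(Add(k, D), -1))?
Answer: 9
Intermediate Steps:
s = 9
Function('H')(k, D) = Mul(Pow(Add(D, k), -1), Add(-1, D)) (Function('H')(k, D) = Mul(Add(-1, D), Pow(Add(D, k), -1)) = Mul(Pow(Add(D, k), -1), Add(-1, D)))
Mul(Function('H')(-1, 0), s) = Mul(Mul(Pow(Add(0, -1), -1), Add(-1, 0)), 9) = Mul(Mul(Pow(-1, -1), -1), 9) = Mul(Mul(-1, -1), 9) = Mul(1, 9) = 9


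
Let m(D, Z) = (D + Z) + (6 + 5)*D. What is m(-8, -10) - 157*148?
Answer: -23342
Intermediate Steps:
m(D, Z) = Z + 12*D (m(D, Z) = (D + Z) + 11*D = Z + 12*D)
m(-8, -10) - 157*148 = (-10 + 12*(-8)) - 157*148 = (-10 - 96) - 23236 = -106 - 23236 = -23342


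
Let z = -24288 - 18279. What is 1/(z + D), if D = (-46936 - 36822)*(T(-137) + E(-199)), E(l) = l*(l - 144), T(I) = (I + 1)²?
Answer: -1/7266300341 ≈ -1.3762e-10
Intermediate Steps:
T(I) = (1 + I)²
E(l) = l*(-144 + l)
z = -42567
D = -7266257774 (D = (-46936 - 36822)*((1 - 137)² - 199*(-144 - 199)) = -83758*((-136)² - 199*(-343)) = -83758*(18496 + 68257) = -83758*86753 = -7266257774)
1/(z + D) = 1/(-42567 - 7266257774) = 1/(-7266300341) = -1/7266300341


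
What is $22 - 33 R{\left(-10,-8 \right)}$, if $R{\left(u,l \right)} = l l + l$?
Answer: $-1826$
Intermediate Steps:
$R{\left(u,l \right)} = l + l^{2}$ ($R{\left(u,l \right)} = l^{2} + l = l + l^{2}$)
$22 - 33 R{\left(-10,-8 \right)} = 22 - 33 \left(- 8 \left(1 - 8\right)\right) = 22 - 33 \left(\left(-8\right) \left(-7\right)\right) = 22 - 1848 = -1826$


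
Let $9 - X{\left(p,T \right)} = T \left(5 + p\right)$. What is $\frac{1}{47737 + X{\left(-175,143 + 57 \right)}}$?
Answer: $\frac{1}{81746} \approx 1.2233 \cdot 10^{-5}$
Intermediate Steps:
$X{\left(p,T \right)} = 9 - T \left(5 + p\right)$
$\frac{1}{47737 + X{\left(-175,143 + 57 \right)}} = \frac{1}{47737 - \left(-9 + 5 \left(143 + 57\right) + \left(143 + 57\right) \left(-175\right)\right)} = \frac{1}{47737 - \left(991 - 35000\right)} = \frac{1}{47737 + \left(9 - 1000 + 35000\right)} = \frac{1}{47737 + 34009} = \frac{1}{81746}$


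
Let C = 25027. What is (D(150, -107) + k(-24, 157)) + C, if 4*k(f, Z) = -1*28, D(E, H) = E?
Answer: 25170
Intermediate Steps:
k(f, Z) = -7 (k(f, Z) = (-1*28)/4 = (1/4)*(-28) = -7)
(D(150, -107) + k(-24, 157)) + C = (150 - 7) + 25027 = 143 + 25027 = 25170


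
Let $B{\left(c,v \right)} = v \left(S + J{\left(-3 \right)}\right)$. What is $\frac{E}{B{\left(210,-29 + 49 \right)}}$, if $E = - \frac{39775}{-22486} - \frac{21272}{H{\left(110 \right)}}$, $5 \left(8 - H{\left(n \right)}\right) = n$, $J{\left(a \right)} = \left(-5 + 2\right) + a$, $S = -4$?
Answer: $- \frac{239439521}{31480400} \approx -7.606$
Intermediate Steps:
$J{\left(a \right)} = -3 + a$
$H{\left(n \right)} = 8 - \frac{n}{5}$
$B{\left(c,v \right)} = - 10 v$ ($B{\left(c,v \right)} = v \left(-4 - 6\right) = v \left(-10\right) = - 10 v$)
$E = \frac{239439521}{157402}$ ($E = - \frac{39775}{-22486} - \frac{21272}{8 - 22} = \left(-39775\right) \left(- \frac{1}{22486}\right) - \frac{21272}{8 - 22} = \frac{39775}{22486} - \frac{21272}{-14} = \frac{39775}{22486} - - \frac{10636}{7} = \frac{39775}{22486} + \frac{10636}{7} = \frac{239439521}{157402} \approx 1521.2$)
$\frac{E}{B{\left(210,-29 + 49 \right)}} = \frac{239439521}{157402 \left(- 10 \left(-29 + 49\right)\right)} = \frac{239439521}{157402 \left(\left(-10\right) 20\right)} = \frac{239439521}{157402 \left(-200\right)} = \frac{239439521}{157402} \left(- \frac{1}{200}\right) = - \frac{239439521}{31480400}$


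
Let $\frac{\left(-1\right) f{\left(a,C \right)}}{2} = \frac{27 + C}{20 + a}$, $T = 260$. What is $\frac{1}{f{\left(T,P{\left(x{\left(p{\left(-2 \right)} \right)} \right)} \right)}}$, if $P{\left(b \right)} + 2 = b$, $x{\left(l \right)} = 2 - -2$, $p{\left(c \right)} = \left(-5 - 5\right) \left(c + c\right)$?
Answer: $- \frac{140}{29} \approx -4.8276$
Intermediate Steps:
$p{\left(c \right)} = - 20 c$ ($p{\left(c \right)} = - 10 \cdot 2 c = - 20 c$)
$x{\left(l \right)} = 4$ ($x{\left(l \right)} = 2 + 2 = 4$)
$P{\left(b \right)} = -2 + b$
$f{\left(a,C \right)} = - \frac{2 \left(27 + C\right)}{20 + a}$ ($f{\left(a,C \right)} = - 2 \frac{27 + C}{20 + a} = - \frac{2 \left(27 + C\right)}{20 + a}$)
$\frac{1}{f{\left(T,P{\left(x{\left(p{\left(-2 \right)} \right)} \right)} \right)}} = \frac{1}{2 \frac{1}{20 + 260} \left(-27 - \left(-2 + 4\right)\right)} = \frac{1}{2 \cdot \frac{1}{280} \left(-27 - 2\right)} = \frac{1}{2 \cdot \frac{1}{280} \left(-29\right)} = \frac{1}{- \frac{29}{140}} = - \frac{140}{29}$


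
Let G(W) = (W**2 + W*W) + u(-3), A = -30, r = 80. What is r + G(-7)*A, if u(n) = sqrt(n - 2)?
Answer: -2860 - 30*I*sqrt(5) ≈ -2860.0 - 67.082*I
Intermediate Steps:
u(n) = sqrt(-2 + n)
G(W) = 2*W**2 + I*sqrt(5) (G(W) = (W**2 + W*W) + sqrt(-2 - 3) = (W**2 + W**2) + sqrt(-5) = 2*W**2 + I*sqrt(5))
r + G(-7)*A = 80 + (2*(-7)**2 + I*sqrt(5))*(-30) = 80 + (2*49 + I*sqrt(5))*(-30) = 80 + (98 + I*sqrt(5))*(-30) = 80 + (-2940 - 30*I*sqrt(5)) = -2860 - 30*I*sqrt(5)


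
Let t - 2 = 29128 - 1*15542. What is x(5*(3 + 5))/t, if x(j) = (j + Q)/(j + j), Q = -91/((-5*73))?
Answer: 14691/396769600 ≈ 3.7027e-5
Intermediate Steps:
Q = 91/365 (Q = -91/(-365) = -91*(-1/365) = 91/365 ≈ 0.24932)
x(j) = (91/365 + j)/(2*j) (x(j) = (j + 91/365)/(j + j) = (91/365 + j)/((2*j)) = (91/365 + j)*(1/(2*j)) = (91/365 + j)/(2*j))
t = 13588 (t = 2 + (29128 - 1*15542) = 2 + (29128 - 15542) = 2 + 13586 = 13588)
x(5*(3 + 5))/t = ((91 + 365*(5*(3 + 5)))/(730*((5*(3 + 5)))))/13588 = ((91 + 365*(5*8))/(730*((5*8))))*(1/13588) = ((1/730)*(91 + 365*40)/40)*(1/13588) = ((1/730)*(1/40)*(91 + 14600))*(1/13588) = ((1/730)*(1/40)*14691)*(1/13588) = (14691/29200)*(1/13588) = 14691/396769600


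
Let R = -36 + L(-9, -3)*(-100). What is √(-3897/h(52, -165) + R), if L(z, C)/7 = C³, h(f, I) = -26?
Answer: 21*√29146/26 ≈ 137.89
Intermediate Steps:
L(z, C) = 7*C³
R = 18864 (R = -36 + (7*(-3)³)*(-100) = -36 + (7*(-27))*(-100) = -36 - 189*(-100) = -36 + 18900 = 18864)
√(-3897/h(52, -165) + R) = √(-3897/(-26) + 18864) = √(-3897*(-1)/26 + 18864) = √(-1*(-3897/26) + 18864) = √(3897/26 + 18864) = √(494361/26) = 21*√29146/26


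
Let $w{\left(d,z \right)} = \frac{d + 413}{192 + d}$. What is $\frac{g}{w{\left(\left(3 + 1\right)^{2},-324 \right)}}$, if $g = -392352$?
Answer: $- \frac{2092544}{11} \approx -1.9023 \cdot 10^{5}$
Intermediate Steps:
$w{\left(d,z \right)} = \frac{413 + d}{192 + d}$
$\frac{g}{w{\left(\left(3 + 1\right)^{2},-324 \right)}} = - \frac{392352}{\frac{1}{192 + \left(3 + 1\right)^{2}} \left(413 + \left(3 + 1\right)^{2}\right)} = - \frac{392352}{\frac{1}{192 + 4^{2}} \left(413 + 4^{2}\right)} = - \frac{392352}{\frac{1}{192 + 16} \left(413 + 16\right)} = - \frac{392352}{\frac{1}{208} \cdot 429} = - \frac{392352}{\frac{33}{16}} = \left(-392352\right) \frac{16}{33} = - \frac{2092544}{11}$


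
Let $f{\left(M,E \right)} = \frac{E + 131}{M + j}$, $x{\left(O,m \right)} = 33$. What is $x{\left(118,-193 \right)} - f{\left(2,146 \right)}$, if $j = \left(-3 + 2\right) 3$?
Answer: $310$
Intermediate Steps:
$j = -3$ ($j = \left(-1\right) 3 = -3$)
$f{\left(M,E \right)} = \frac{131 + E}{-3 + M}$ ($f{\left(M,E \right)} = \frac{E + 131}{M - 3} = \frac{131 + E}{-3 + M}$)
$x{\left(118,-193 \right)} - f{\left(2,146 \right)} = 33 - \frac{131 + 146}{-3 + 2} = 33 - \frac{1}{-1} \cdot 277 = 33 - \left(-1\right) 277 = 33 - -277 = 33 + 277 = 310$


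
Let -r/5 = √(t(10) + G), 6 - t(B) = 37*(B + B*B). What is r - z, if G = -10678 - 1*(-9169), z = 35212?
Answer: -35212 - 5*I*√5573 ≈ -35212.0 - 373.26*I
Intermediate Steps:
t(B) = 6 - 37*B - 37*B² (t(B) = 6 - 37*(B + B*B) = 6 - 37*(B + B²) = 6 - (37*B + 37*B²) = 6 + (-37*B - 37*B²) = 6 - 37*B - 37*B²)
G = -1509 (G = -10678 + 9169 = -1509)
r = -5*I*√5573 (r = -5*√((6 - 37*10 - 37*10²) - 1509) = -5*√((6 - 370 - 37*100) - 1509) = -5*√((6 - 370 - 3700) - 1509) = -5*√(-4064 - 1509) = -5*I*√5573 ≈ -373.26*I)
r - z = -5*I*√5573 - 1*35212 = -5*I*√5573 - 35212 = -35212 - 5*I*√5573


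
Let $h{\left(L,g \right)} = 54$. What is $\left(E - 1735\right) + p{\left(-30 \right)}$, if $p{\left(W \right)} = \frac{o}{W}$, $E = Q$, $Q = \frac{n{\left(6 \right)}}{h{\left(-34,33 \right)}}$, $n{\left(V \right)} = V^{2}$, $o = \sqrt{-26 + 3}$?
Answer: $- \frac{5203}{3} - \frac{i \sqrt{23}}{30} \approx -1734.3 - 0.15986 i$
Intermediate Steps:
$o = i \sqrt{23}$ ($o = \sqrt{-23} = i \sqrt{23} \approx 4.7958 i$)
$Q = \frac{2}{3}$ ($Q = \frac{6^{2}}{54} = 36 \cdot \frac{1}{54} = \frac{2}{3} \approx 0.66667$)
$E = \frac{2}{3} \approx 0.66667$
$p{\left(W \right)} = \frac{i \sqrt{23}}{W}$
$\left(E - 1735\right) + p{\left(-30 \right)} = \left(\frac{2}{3} - 1735\right) + \frac{i \sqrt{23}}{-30} = - \frac{5203}{3} + i \sqrt{23} \left(- \frac{1}{30}\right) = - \frac{5203}{3} - \frac{i \sqrt{23}}{30}$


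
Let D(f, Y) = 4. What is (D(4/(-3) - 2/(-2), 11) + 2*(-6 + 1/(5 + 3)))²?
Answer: 961/16 ≈ 60.063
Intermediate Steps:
(D(4/(-3) - 2/(-2), 11) + 2*(-6 + 1/(5 + 3)))² = (4 + 2*(-6 + 1/(5 + 3)))² = (4 + 2*(-6 + 1/8))² = (4 + 2*(-6 + ⅛))² = (4 + 2*(-47/8))² = (4 - 47/4)² = (-31/4)² = 961/16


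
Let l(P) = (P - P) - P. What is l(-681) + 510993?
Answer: 511674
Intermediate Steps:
l(P) = -P (l(P) = 0 - P = -P)
l(-681) + 510993 = -1*(-681) + 510993 = 681 + 510993 = 511674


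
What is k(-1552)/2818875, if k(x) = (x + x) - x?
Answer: -1552/2818875 ≈ -0.00055057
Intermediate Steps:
k(x) = x (k(x) = 2*x - x = x)
k(-1552)/2818875 = -1552/2818875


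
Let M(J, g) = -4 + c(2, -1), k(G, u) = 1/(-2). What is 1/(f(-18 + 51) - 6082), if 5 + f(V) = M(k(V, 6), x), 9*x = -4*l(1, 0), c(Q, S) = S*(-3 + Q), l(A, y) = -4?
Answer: -1/6090 ≈ -0.00016420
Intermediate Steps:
k(G, u) = -½
x = 16/9 (x = (-4*(-4))/9 = (⅑)*16 = 16/9 ≈ 1.7778)
M(J, g) = -3 (M(J, g) = -4 - (-3 + 2) = -4 - 1*(-1) = -4 + 1 = -3)
f(V) = -8 (f(V) = -5 - 3 = -8)
1/(f(-18 + 51) - 6082) = 1/(-8 - 6082) = 1/(-6090) = -1/6090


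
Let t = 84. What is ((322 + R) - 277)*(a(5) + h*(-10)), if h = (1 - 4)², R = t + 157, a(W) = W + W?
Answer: -22880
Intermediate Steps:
a(W) = 2*W
R = 241 (R = 84 + 157 = 241)
h = 9 (h = (-3)² = 9)
((322 + R) - 277)*(a(5) + h*(-10)) = ((322 + 241) - 277)*(2*5 + 9*(-10)) = (563 - 277)*(10 - 90) = 286*(-80) = -22880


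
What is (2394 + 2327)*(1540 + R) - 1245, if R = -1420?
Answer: 565275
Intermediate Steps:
(2394 + 2327)*(1540 + R) - 1245 = (2394 + 2327)*(1540 - 1420) - 1245 = 4721*120 - 1245 = 566520 - 1245 = 565275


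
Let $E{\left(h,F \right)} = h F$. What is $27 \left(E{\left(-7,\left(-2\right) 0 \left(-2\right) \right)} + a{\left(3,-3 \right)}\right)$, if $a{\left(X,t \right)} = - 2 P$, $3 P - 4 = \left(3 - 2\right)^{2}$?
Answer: $-90$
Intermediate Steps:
$E{\left(h,F \right)} = F h$
$P = \frac{5}{3}$ ($P = \frac{4}{3} + \frac{\left(3 - 2\right)^{2}}{3} = \frac{4}{3} + \frac{1^{2}}{3} = \frac{4}{3} + \frac{1}{3} \cdot 1 = \frac{4}{3} + \frac{1}{3} = \frac{5}{3} \approx 1.6667$)
$a{\left(X,t \right)} = - \frac{10}{3}$ ($a{\left(X,t \right)} = \left(-2\right) \frac{5}{3} = - \frac{10}{3}$)
$27 \left(E{\left(-7,\left(-2\right) 0 \left(-2\right) \right)} + a{\left(3,-3 \right)}\right) = 27 \left(\left(-2\right) 0 \left(-2\right) \left(-7\right) - \frac{10}{3}\right) = 27 \left(0 \left(-2\right) \left(-7\right) - \frac{10}{3}\right) = 27 \left(0 \left(-7\right) - \frac{10}{3}\right) = 27 \left(0 - \frac{10}{3}\right) = 27 \left(- \frac{10}{3}\right) = -90$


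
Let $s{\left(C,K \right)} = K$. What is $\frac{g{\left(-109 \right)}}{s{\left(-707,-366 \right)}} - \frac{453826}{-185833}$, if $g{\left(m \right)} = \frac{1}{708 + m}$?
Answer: $\frac{99493903451}{40740911922} \approx 2.4421$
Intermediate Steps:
$\frac{g{\left(-109 \right)}}{s{\left(-707,-366 \right)}} - \frac{453826}{-185833} = \frac{1}{\left(708 - 109\right) \left(-366\right)} - \frac{453826}{-185833} = \frac{1}{599} \left(- \frac{1}{366}\right) - - \frac{453826}{185833} = \frac{1}{599} \left(- \frac{1}{366}\right) + \frac{453826}{185833} = - \frac{1}{219234} + \frac{453826}{185833} = \frac{99493903451}{40740911922}$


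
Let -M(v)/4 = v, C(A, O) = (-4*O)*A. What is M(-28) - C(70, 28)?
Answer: 7952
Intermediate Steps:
C(A, O) = -4*A*O
M(v) = -4*v
M(-28) - C(70, 28) = -4*(-28) - (-4)*70*28 = 112 - 1*(-7840) = 112 + 7840 = 7952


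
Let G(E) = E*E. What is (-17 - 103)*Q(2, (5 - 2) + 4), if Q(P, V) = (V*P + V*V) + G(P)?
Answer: -8040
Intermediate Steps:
G(E) = E²
Q(P, V) = P² + V² + P*V (Q(P, V) = (V*P + V*V) + P² = (P*V + V²) + P² = (V² + P*V) + P² = P² + V² + P*V)
(-17 - 103)*Q(2, (5 - 2) + 4) = (-17 - 103)*(2² + ((5 - 2) + 4)² + 2*((5 - 2) + 4)) = -120*(4 + (3 + 4)² + 2*(3 + 4)) = -120*(4 + 7² + 2*7) = -120*(4 + 49 + 14) = -120*67 = -8040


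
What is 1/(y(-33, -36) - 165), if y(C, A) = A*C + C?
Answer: 1/990 ≈ 0.0010101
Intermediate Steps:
y(C, A) = C + A*C
1/(y(-33, -36) - 165) = 1/(-33*(1 - 36) - 165) = 1/(-33*(-35) - 165) = 1/(1155 - 165) = 1/990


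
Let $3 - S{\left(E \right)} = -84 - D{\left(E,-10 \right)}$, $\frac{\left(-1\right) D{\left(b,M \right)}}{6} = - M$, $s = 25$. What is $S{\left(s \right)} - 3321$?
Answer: $-3294$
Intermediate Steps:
$D{\left(b,M \right)} = 6 M$ ($D{\left(b,M \right)} = - 6 \left(- M\right) = 6 M$)
$S{\left(E \right)} = 27$ ($S{\left(E \right)} = 3 - \left(-84 - 6 \left(-10\right)\right) = 3 - \left(-84 - -60\right) = 3 - \left(-84 + 60\right) = 3 - -24 = 3 + 24 = 27$)
$S{\left(s \right)} - 3321 = 27 - 3321 = -3294$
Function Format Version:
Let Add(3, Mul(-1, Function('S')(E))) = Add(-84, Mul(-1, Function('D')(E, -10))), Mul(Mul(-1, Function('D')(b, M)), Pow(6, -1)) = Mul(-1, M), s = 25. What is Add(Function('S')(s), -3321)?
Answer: -3294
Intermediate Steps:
Function('D')(b, M) = Mul(6, M) (Function('D')(b, M) = Mul(-6, Mul(-1, M)) = Mul(6, M))
Function('S')(E) = 27 (Function('S')(E) = Add(3, Mul(-1, Add(-84, Mul(-1, Mul(6, -10))))) = Add(3, Mul(-1, Add(-84, Mul(-1, -60)))) = Add(3, Mul(-1, Add(-84, 60))) = Add(3, Mul(-1, -24)) = Add(3, 24) = 27)
Add(Function('S')(s), -3321) = Add(27, -3321) = -3294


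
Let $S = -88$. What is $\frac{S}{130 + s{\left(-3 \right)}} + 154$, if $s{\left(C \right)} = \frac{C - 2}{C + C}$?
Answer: $\frac{120362}{785} \approx 153.33$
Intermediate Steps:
$s{\left(C \right)} = \frac{-2 + C}{2 C}$
$\frac{S}{130 + s{\left(-3 \right)}} + 154 = - \frac{88}{130 + \frac{-2 - 3}{2 \left(-3\right)}} + 154 = - \frac{88}{130 + \frac{1}{2} \left(- \frac{1}{3}\right) \left(-5\right)} + 154 = - \frac{88}{130 + \frac{5}{6}} + 154 = - \frac{88}{\frac{785}{6}} + 154 = \left(-88\right) \frac{6}{785} + 154 = - \frac{528}{785} + 154 = \frac{120362}{785}$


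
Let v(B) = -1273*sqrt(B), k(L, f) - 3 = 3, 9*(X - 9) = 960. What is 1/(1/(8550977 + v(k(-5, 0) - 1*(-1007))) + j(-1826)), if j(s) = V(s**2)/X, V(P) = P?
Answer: 253789705662006466735625/7315892720224714349539508641 - 153280657*sqrt(1013)/7315892720224714349539508641 ≈ 3.4690e-5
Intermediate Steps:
X = 347/3 (X = 9 + (1/9)*960 = 9 + 320/3 = 347/3 ≈ 115.67)
k(L, f) = 6 (k(L, f) = 3 + 3 = 6)
j(s) = 3*s**2/347 (j(s) = s**2/(347/3) = s**2*(3/347) = 3*s**2/347)
1/(1/(8550977 + v(k(-5, 0) - 1*(-1007))) + j(-1826)) = 1/(1/(8550977 - 1273*sqrt(6 - 1*(-1007))) + (3/347)*(-1826)**2) = 1/(1/(8550977 - 1273*sqrt(6 + 1007)) + (3/347)*3334276) = 1/(1/(8550977 - 1273*sqrt(1013)) + 10002828/347) = 1/(10002828/347 + 1/(8550977 - 1273*sqrt(1013)))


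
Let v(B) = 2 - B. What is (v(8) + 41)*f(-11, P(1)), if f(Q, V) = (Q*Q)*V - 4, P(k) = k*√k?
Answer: 4095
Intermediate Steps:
P(k) = k^(3/2)
f(Q, V) = -4 + V*Q² (f(Q, V) = Q²*V - 4 = V*Q² - 4 = -4 + V*Q²)
(v(8) + 41)*f(-11, P(1)) = ((2 - 1*8) + 41)*(-4 + 1^(3/2)*(-11)²) = ((2 - 8) + 41)*(-4 + 1*121) = (-6 + 41)*(-4 + 121) = 35*117 = 4095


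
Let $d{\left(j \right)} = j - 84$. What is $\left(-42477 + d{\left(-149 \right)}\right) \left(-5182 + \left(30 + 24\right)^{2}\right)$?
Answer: $96780860$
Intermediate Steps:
$d{\left(j \right)} = -84 + j$
$\left(-42477 + d{\left(-149 \right)}\right) \left(-5182 + \left(30 + 24\right)^{2}\right) = \left(-42477 - 233\right) \left(-5182 + \left(30 + 24\right)^{2}\right) = \left(-42477 - 233\right) \left(-5182 + 54^{2}\right) = - 42710 \left(-5182 + 2916\right) = \left(-42710\right) \left(-2266\right) = 96780860$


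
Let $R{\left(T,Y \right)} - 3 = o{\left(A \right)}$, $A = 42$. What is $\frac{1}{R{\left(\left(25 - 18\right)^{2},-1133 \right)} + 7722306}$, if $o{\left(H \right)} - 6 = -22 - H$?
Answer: $\frac{1}{7722251} \approx 1.295 \cdot 10^{-7}$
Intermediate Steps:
$o{\left(H \right)} = -16 - H$ ($o{\left(H \right)} = 6 - \left(22 + H\right) = -16 - H$)
$R{\left(T,Y \right)} = -55$ ($R{\left(T,Y \right)} = 3 - 58 = -55$)
$\frac{1}{R{\left(\left(25 - 18\right)^{2},-1133 \right)} + 7722306} = \frac{1}{-55 + 7722306} = \frac{1}{7722251}$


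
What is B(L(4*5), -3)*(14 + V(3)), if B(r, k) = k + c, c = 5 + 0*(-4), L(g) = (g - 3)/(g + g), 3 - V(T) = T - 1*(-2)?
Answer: 24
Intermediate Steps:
V(T) = 1 - T (V(T) = 3 - (T - 1*(-2)) = 3 - (T + 2) = 3 - (2 + T) = 3 + (-2 - T) = 1 - T)
L(g) = (-3 + g)/(2*g) (L(g) = (-3 + g)/((2*g)) = (-3 + g)*(1/(2*g)) = (-3 + g)/(2*g))
c = 5 (c = 5 + 0 = 5)
B(r, k) = 5 + k (B(r, k) = k + 5 = 5 + k)
B(L(4*5), -3)*(14 + V(3)) = (5 - 3)*(14 + (1 - 1*3)) = 2*(14 + (1 - 3)) = 2*(14 - 2) = 2*12 = 24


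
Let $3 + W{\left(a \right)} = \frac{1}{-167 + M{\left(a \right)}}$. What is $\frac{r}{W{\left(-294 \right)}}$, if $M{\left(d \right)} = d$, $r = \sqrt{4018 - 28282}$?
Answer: $- \frac{1383 i \sqrt{674}}{692} \approx - 51.885 i$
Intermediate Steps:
$r = 6 i \sqrt{674}$ ($r = \sqrt{-24264} = 6 i \sqrt{674} \approx 155.77 i$)
$W{\left(a \right)} = -3 + \frac{1}{-167 + a}$
$\frac{r}{W{\left(-294 \right)}} = \frac{6 i \sqrt{674}}{\frac{1}{-167 - 294} \left(502 - -882\right)} = \frac{6 i \sqrt{674}}{\frac{1}{-461} \left(502 + 882\right)} = \frac{6 i \sqrt{674}}{\left(- \frac{1}{461}\right) 1384} = \frac{6 i \sqrt{674}}{- \frac{1384}{461}} = 6 i \sqrt{674} \left(- \frac{461}{1384}\right) = - \frac{1383 i \sqrt{674}}{692}$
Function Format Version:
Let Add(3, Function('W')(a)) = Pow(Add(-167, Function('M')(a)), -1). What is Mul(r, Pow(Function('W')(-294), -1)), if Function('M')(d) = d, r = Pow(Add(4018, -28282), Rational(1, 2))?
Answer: Mul(Rational(-1383, 692), I, Pow(674, Rational(1, 2))) ≈ Mul(-51.885, I)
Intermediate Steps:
r = Mul(6, I, Pow(674, Rational(1, 2))) (r = Pow(-24264, Rational(1, 2)) = Mul(6, I, Pow(674, Rational(1, 2))) ≈ Mul(155.77, I))
Function('W')(a) = Add(-3, Pow(Add(-167, a), -1))
Mul(r, Pow(Function('W')(-294), -1)) = Mul(Mul(6, I, Pow(674, Rational(1, 2))), Pow(Mul(Pow(Add(-167, -294), -1), Add(502, Mul(-3, -294))), -1)) = Mul(Mul(6, I, Pow(674, Rational(1, 2))), Pow(Mul(Pow(-461, -1), Add(502, 882)), -1)) = Mul(Mul(6, I, Pow(674, Rational(1, 2))), Pow(Mul(Rational(-1, 461), 1384), -1)) = Mul(Mul(6, I, Pow(674, Rational(1, 2))), Pow(Rational(-1384, 461), -1)) = Mul(Mul(6, I, Pow(674, Rational(1, 2))), Rational(-461, 1384)) = Mul(Rational(-1383, 692), I, Pow(674, Rational(1, 2)))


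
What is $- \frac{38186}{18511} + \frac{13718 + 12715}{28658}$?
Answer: $- \frac{6798125}{5960542} \approx -1.1405$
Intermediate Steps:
$- \frac{38186}{18511} + \frac{13718 + 12715}{28658} = \left(-38186\right) \frac{1}{18511} + 26433 \cdot \frac{1}{28658} = - \frac{38186}{18511} + \frac{297}{322} = - \frac{6798125}{5960542}$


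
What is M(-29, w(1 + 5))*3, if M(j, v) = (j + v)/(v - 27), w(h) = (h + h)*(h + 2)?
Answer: 67/23 ≈ 2.9130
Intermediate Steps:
w(h) = 2*h*(2 + h) (w(h) = (2*h)*(2 + h) = 2*h*(2 + h))
M(j, v) = (j + v)/(-27 + v)
M(-29, w(1 + 5))*3 = ((-29 + 2*(1 + 5)*(2 + (1 + 5)))/(-27 + 2*(1 + 5)*(2 + (1 + 5))))*3 = ((-29 + 2*6*(2 + 6))/(-27 + 2*6*(2 + 6)))*3 = ((-29 + 2*6*8)/(-27 + 2*6*8))*3 = ((-29 + 96)/(-27 + 96))*3 = (67/69)*3 = 67/23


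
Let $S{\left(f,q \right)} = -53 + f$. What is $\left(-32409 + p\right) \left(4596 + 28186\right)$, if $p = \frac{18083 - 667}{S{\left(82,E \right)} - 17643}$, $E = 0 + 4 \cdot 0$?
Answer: $- \frac{9357122662922}{8807} \approx -1.0625 \cdot 10^{9}$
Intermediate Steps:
$E = 0$ ($E = 0 + 0 = 0$)
$p = - \frac{8708}{8807}$ ($p = \frac{18083 - 667}{\left(-53 + 82\right) - 17643} = \frac{17416}{29 - 17643} = \frac{17416}{-17614} = 17416 \left(- \frac{1}{17614}\right) = - \frac{8708}{8807} \approx -0.98876$)
$\left(-32409 + p\right) \left(4596 + 28186\right) = \left(-32409 - \frac{8708}{8807}\right) \left(4596 + 28186\right) = \left(- \frac{285434771}{8807}\right) 32782 = - \frac{9357122662922}{8807}$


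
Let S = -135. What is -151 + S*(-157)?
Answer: 21044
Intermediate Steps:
-151 + S*(-157) = -151 - 135*(-157) = -151 + 21195 = 21044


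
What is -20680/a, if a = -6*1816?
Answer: 2585/1362 ≈ 1.8979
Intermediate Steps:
a = -10896
-20680/a = -20680/(-10896) = -20680*(-1/10896) = 2585/1362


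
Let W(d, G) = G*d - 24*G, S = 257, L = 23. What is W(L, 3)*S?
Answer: -771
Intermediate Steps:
W(d, G) = -24*G + G*d
W(L, 3)*S = (3*(-24 + 23))*257 = (3*(-1))*257 = -3*257 = -771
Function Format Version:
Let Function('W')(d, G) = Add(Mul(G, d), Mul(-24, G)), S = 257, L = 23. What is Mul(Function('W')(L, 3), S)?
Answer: -771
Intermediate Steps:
Function('W')(d, G) = Add(Mul(-24, G), Mul(G, d))
Mul(Function('W')(L, 3), S) = Mul(Mul(3, Add(-24, 23)), 257) = Mul(Mul(3, -1), 257) = Mul(-3, 257) = -771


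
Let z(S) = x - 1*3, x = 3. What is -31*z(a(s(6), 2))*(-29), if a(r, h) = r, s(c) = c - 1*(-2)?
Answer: 0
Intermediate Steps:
s(c) = 2 + c (s(c) = c + 2 = 2 + c)
z(S) = 0 (z(S) = 3 - 1*3 = 3 - 3 = 0)
-31*z(a(s(6), 2))*(-29) = -31*0*(-29) = 0*(-29) = 0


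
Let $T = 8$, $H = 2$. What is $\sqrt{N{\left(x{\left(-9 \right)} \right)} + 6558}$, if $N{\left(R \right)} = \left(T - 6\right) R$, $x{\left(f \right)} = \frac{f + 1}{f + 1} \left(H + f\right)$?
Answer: $4 \sqrt{409} \approx 80.895$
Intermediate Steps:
$x{\left(f \right)} = 2 + f$ ($x{\left(f \right)} = \frac{f + 1}{f + 1} \left(2 + f\right) = \frac{1 + f}{1 + f} \left(2 + f\right) = 1 \left(2 + f\right) = 2 + f$)
$N{\left(R \right)} = 2 R$ ($N{\left(R \right)} = \left(8 - 6\right) R = 2 R$)
$\sqrt{N{\left(x{\left(-9 \right)} \right)} + 6558} = \sqrt{2 \left(2 - 9\right) + 6558} = \sqrt{2 \left(-7\right) + 6558} = \sqrt{-14 + 6558} = \sqrt{6544} = 4 \sqrt{409}$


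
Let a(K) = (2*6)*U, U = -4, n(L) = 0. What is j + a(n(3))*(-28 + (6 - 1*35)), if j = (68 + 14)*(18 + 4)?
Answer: 4540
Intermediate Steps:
a(K) = -48 (a(K) = (2*6)*(-4) = 12*(-4) = -48)
j = 1804 (j = 82*22 = 1804)
j + a(n(3))*(-28 + (6 - 1*35)) = 1804 - 48*(-28 + (6 - 1*35)) = 1804 - 48*(-28 + (6 - 35)) = 1804 - 48*(-28 - 29) = 1804 - 48*(-57) = 1804 + 2736 = 4540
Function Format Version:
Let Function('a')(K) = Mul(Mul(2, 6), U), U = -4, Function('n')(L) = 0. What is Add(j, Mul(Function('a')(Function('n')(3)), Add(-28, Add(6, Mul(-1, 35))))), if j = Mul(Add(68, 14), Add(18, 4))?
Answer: 4540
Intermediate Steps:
Function('a')(K) = -48 (Function('a')(K) = Mul(Mul(2, 6), -4) = Mul(12, -4) = -48)
j = 1804 (j = Mul(82, 22) = 1804)
Add(j, Mul(Function('a')(Function('n')(3)), Add(-28, Add(6, Mul(-1, 35))))) = Add(1804, Mul(-48, Add(-28, Add(6, Mul(-1, 35))))) = Add(1804, Mul(-48, Add(-28, Add(6, -35)))) = Add(1804, Mul(-48, Add(-28, -29))) = Add(1804, Mul(-48, -57)) = Add(1804, 2736) = 4540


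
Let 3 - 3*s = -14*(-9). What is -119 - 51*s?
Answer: 1972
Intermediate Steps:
s = -41 (s = 1 - (-14)*(-9)/3 = 1 - 1/3*126 = 1 - 42 = -41)
-119 - 51*s = -119 - 51*(-41) = -119 + 2091 = 1972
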